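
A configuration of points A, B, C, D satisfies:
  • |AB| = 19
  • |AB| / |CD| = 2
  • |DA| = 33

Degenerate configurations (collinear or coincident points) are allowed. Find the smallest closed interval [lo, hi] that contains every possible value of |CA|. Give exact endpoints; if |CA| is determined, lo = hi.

|CA| ∈ [47/2, 85/2]  (≈ [23.5000, 42.5000])

|AB| ∈ {19}
|AD| ∈ {33}
|CD| ∈ {19/2}
|BD| ∈ [14, 52]
|AC| ∈ [47/2, 85/2]
|BC| ∈ [9/2, 123/2]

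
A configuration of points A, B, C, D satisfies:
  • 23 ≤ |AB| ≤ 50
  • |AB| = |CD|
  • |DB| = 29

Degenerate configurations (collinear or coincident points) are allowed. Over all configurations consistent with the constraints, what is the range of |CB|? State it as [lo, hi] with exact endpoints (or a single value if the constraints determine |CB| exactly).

|AB| ∈ [23, 50]
|BD| ∈ {29}
|CD| ∈ [23, 50]
|AD| ∈ [0, 79]
|BC| ∈ [0, 79]
|AC| ∈ [0, 129]

|CB| ∈ [0, 79]  (≈ [0.0000, 79.0000])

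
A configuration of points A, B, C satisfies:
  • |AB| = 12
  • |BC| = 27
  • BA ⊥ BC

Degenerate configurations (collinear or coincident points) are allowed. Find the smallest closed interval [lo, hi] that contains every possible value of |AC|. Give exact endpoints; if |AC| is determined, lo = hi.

|AB| ∈ {12}
|BC| ∈ {27}
|AC| ∈ {3·√(97)}

|AC| = 3·√(97)  (≈ 29.5466)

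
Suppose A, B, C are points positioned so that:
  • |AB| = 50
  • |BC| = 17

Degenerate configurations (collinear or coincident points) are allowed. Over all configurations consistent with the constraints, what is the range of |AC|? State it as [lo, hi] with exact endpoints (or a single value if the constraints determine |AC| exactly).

|AC| ∈ [33, 67]  (≈ [33.0000, 67.0000])

|AB| ∈ {50}
|BC| ∈ {17}
|AC| ∈ [33, 67]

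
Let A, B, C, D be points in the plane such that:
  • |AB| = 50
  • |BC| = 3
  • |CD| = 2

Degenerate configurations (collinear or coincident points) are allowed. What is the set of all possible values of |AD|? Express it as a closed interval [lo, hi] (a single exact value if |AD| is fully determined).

|AD| ∈ [45, 55]  (≈ [45.0000, 55.0000])

|AB| ∈ {50}
|BC| ∈ {3}
|CD| ∈ {2}
|AC| ∈ [47, 53]
|BD| ∈ [1, 5]
|AD| ∈ [45, 55]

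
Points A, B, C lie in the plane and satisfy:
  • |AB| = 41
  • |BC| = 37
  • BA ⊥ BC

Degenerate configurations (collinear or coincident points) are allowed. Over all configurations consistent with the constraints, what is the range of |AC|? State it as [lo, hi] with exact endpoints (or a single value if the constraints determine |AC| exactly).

|AB| ∈ {41}
|BC| ∈ {37}
|AC| ∈ {5·√(122)}

|AC| = 5·√(122)  (≈ 55.2268)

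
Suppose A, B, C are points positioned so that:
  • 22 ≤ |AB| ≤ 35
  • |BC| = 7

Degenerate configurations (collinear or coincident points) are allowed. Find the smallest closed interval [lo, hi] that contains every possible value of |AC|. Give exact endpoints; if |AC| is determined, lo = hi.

|AB| ∈ [22, 35]
|BC| ∈ {7}
|AC| ∈ [15, 42]

|AC| ∈ [15, 42]  (≈ [15.0000, 42.0000])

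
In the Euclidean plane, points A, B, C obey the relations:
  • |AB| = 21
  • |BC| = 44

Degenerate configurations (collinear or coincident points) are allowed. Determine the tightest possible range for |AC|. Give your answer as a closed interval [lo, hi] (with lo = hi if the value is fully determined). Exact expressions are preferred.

|AB| ∈ {21}
|BC| ∈ {44}
|AC| ∈ [23, 65]

|AC| ∈ [23, 65]  (≈ [23.0000, 65.0000])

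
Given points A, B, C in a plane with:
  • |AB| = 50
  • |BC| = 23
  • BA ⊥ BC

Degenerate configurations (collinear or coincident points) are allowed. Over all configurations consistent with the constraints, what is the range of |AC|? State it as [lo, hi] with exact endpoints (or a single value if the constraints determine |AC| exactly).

|AB| ∈ {50}
|BC| ∈ {23}
|AC| ∈ {√(3029)}

|AC| = √(3029)  (≈ 55.0364)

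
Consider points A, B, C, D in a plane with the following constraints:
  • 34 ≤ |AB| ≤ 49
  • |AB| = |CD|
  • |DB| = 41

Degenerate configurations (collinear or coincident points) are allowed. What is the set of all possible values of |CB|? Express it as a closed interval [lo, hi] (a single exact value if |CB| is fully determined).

|AB| ∈ [34, 49]
|BD| ∈ {41}
|CD| ∈ [34, 49]
|AD| ∈ [0, 90]
|BC| ∈ [0, 90]
|AC| ∈ [0, 139]

|CB| ∈ [0, 90]  (≈ [0.0000, 90.0000])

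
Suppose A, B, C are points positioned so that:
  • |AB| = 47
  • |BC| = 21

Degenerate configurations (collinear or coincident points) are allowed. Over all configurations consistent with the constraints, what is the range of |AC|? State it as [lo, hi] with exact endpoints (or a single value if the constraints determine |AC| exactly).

|AC| ∈ [26, 68]  (≈ [26.0000, 68.0000])

|AB| ∈ {47}
|BC| ∈ {21}
|AC| ∈ [26, 68]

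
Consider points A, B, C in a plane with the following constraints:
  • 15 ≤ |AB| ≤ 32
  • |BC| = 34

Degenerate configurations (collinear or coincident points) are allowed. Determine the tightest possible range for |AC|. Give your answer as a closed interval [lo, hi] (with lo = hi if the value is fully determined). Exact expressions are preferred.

|AB| ∈ [15, 32]
|BC| ∈ {34}
|AC| ∈ [2, 66]

|AC| ∈ [2, 66]  (≈ [2.0000, 66.0000])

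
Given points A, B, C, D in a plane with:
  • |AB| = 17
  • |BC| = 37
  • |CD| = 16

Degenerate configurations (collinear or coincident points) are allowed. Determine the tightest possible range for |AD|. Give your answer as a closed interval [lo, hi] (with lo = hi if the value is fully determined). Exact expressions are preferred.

|AD| ∈ [4, 70]  (≈ [4.0000, 70.0000])

|AB| ∈ {17}
|BC| ∈ {37}
|CD| ∈ {16}
|AC| ∈ [20, 54]
|BD| ∈ [21, 53]
|AD| ∈ [4, 70]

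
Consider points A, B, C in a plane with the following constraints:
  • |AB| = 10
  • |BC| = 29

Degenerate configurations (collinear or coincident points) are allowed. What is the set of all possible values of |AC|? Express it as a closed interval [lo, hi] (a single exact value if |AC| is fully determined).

|AB| ∈ {10}
|BC| ∈ {29}
|AC| ∈ [19, 39]

|AC| ∈ [19, 39]  (≈ [19.0000, 39.0000])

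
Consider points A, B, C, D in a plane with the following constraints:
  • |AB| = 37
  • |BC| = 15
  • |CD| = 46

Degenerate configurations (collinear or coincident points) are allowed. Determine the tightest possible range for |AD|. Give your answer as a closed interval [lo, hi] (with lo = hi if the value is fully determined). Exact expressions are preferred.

|AB| ∈ {37}
|BC| ∈ {15}
|CD| ∈ {46}
|AC| ∈ [22, 52]
|BD| ∈ [31, 61]
|AD| ∈ [0, 98]

|AD| ∈ [0, 98]  (≈ [0.0000, 98.0000])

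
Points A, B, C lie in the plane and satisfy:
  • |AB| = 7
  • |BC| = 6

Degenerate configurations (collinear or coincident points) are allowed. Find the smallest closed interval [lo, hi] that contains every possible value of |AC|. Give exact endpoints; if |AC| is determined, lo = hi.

|AB| ∈ {7}
|BC| ∈ {6}
|AC| ∈ [1, 13]

|AC| ∈ [1, 13]  (≈ [1.0000, 13.0000])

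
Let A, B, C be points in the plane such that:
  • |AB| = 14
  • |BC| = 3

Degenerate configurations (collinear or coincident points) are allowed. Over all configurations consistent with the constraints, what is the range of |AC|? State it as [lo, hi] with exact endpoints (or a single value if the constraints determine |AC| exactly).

|AC| ∈ [11, 17]  (≈ [11.0000, 17.0000])

|AB| ∈ {14}
|BC| ∈ {3}
|AC| ∈ [11, 17]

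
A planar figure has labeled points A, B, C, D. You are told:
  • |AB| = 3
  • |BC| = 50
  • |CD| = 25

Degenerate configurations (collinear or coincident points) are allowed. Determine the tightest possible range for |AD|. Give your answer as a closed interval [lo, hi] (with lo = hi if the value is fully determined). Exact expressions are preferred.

|AD| ∈ [22, 78]  (≈ [22.0000, 78.0000])

|AB| ∈ {3}
|BC| ∈ {50}
|CD| ∈ {25}
|AC| ∈ [47, 53]
|BD| ∈ [25, 75]
|AD| ∈ [22, 78]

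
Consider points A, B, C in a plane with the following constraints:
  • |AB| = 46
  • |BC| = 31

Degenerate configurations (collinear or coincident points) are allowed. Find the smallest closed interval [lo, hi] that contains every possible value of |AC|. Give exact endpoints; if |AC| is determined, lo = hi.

|AB| ∈ {46}
|BC| ∈ {31}
|AC| ∈ [15, 77]

|AC| ∈ [15, 77]  (≈ [15.0000, 77.0000])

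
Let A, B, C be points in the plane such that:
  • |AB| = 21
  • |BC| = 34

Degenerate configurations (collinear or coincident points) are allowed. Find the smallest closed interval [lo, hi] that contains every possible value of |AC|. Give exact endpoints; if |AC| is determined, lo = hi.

|AB| ∈ {21}
|BC| ∈ {34}
|AC| ∈ [13, 55]

|AC| ∈ [13, 55]  (≈ [13.0000, 55.0000])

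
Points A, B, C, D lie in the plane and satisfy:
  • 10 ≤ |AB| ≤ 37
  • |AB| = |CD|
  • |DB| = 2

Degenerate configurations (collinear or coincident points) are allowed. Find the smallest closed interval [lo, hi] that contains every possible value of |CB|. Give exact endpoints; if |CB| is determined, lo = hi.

|AB| ∈ [10, 37]
|BD| ∈ {2}
|CD| ∈ [10, 37]
|AD| ∈ [8, 39]
|BC| ∈ [8, 39]
|AC| ∈ [0, 76]

|CB| ∈ [8, 39]  (≈ [8.0000, 39.0000])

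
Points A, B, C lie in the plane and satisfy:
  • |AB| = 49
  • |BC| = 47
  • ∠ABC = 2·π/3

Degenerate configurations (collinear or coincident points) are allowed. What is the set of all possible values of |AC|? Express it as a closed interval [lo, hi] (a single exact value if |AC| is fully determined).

|AC| = √(6913)  (≈ 83.1445)

|AB| ∈ {49}
|BC| ∈ {47}
|AC| ∈ {√(6913)}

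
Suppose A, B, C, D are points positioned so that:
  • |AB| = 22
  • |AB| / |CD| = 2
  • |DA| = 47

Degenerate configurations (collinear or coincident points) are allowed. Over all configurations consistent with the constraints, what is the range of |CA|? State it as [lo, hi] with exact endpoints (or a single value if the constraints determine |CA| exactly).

|AB| ∈ {22}
|AD| ∈ {47}
|CD| ∈ {11}
|BD| ∈ [25, 69]
|AC| ∈ [36, 58]
|BC| ∈ [14, 80]

|CA| ∈ [36, 58]  (≈ [36.0000, 58.0000])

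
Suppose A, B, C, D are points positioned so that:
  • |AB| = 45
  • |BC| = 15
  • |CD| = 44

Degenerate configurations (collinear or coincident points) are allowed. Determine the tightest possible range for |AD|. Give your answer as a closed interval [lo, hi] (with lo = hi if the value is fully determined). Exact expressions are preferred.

|AB| ∈ {45}
|BC| ∈ {15}
|CD| ∈ {44}
|AC| ∈ [30, 60]
|BD| ∈ [29, 59]
|AD| ∈ [0, 104]

|AD| ∈ [0, 104]  (≈ [0.0000, 104.0000])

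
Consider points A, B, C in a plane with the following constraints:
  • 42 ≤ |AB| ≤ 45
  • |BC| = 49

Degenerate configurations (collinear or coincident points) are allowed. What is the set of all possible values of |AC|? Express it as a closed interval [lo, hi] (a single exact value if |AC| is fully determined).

|AB| ∈ [42, 45]
|BC| ∈ {49}
|AC| ∈ [4, 94]

|AC| ∈ [4, 94]  (≈ [4.0000, 94.0000])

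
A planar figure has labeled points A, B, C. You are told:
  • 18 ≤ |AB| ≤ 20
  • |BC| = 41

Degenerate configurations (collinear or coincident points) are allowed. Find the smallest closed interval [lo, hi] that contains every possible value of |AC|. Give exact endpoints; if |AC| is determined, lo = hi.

|AC| ∈ [21, 61]  (≈ [21.0000, 61.0000])

|AB| ∈ [18, 20]
|BC| ∈ {41}
|AC| ∈ [21, 61]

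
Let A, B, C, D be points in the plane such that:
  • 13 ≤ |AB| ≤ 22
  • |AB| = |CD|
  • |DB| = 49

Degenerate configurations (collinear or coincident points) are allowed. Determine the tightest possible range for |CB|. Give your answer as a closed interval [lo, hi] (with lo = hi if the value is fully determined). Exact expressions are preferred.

|AB| ∈ [13, 22]
|BD| ∈ {49}
|CD| ∈ [13, 22]
|AD| ∈ [27, 71]
|BC| ∈ [27, 71]
|AC| ∈ [5, 93]

|CB| ∈ [27, 71]  (≈ [27.0000, 71.0000])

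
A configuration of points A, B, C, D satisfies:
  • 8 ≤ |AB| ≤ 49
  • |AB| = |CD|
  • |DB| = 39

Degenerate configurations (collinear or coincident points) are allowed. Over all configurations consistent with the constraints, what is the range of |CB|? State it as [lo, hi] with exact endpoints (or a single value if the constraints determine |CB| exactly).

|CB| ∈ [0, 88]  (≈ [0.0000, 88.0000])

|AB| ∈ [8, 49]
|BD| ∈ {39}
|CD| ∈ [8, 49]
|AD| ∈ [0, 88]
|BC| ∈ [0, 88]
|AC| ∈ [0, 137]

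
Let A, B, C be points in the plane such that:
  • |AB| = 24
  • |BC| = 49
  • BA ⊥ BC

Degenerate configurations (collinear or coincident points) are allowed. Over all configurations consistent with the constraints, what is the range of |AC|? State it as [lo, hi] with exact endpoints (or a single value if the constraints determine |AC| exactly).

|AB| ∈ {24}
|BC| ∈ {49}
|AC| ∈ {√(2977)}

|AC| = √(2977)  (≈ 54.5619)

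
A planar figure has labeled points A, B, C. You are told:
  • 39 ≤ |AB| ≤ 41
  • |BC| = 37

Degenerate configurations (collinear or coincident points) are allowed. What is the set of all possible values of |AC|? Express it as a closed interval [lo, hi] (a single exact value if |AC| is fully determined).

|AB| ∈ [39, 41]
|BC| ∈ {37}
|AC| ∈ [2, 78]

|AC| ∈ [2, 78]  (≈ [2.0000, 78.0000])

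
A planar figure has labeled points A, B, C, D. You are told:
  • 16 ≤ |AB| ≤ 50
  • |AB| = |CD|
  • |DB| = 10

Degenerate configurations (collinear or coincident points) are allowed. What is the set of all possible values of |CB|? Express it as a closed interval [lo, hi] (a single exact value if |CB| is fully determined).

|CB| ∈ [6, 60]  (≈ [6.0000, 60.0000])

|AB| ∈ [16, 50]
|BD| ∈ {10}
|CD| ∈ [16, 50]
|AD| ∈ [6, 60]
|BC| ∈ [6, 60]
|AC| ∈ [0, 110]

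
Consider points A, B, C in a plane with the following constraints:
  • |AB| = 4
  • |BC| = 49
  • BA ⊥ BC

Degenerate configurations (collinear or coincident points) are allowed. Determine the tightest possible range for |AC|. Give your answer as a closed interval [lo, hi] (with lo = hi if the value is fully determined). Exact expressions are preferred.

|AB| ∈ {4}
|BC| ∈ {49}
|AC| ∈ {√(2417)}

|AC| = √(2417)  (≈ 49.1630)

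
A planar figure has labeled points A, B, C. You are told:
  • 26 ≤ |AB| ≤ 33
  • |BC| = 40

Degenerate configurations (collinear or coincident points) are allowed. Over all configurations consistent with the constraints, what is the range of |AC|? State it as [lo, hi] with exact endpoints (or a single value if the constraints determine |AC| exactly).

|AB| ∈ [26, 33]
|BC| ∈ {40}
|AC| ∈ [7, 73]

|AC| ∈ [7, 73]  (≈ [7.0000, 73.0000])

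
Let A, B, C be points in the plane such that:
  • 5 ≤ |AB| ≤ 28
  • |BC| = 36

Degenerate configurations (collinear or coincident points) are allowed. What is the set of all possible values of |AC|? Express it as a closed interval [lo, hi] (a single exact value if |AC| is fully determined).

|AC| ∈ [8, 64]  (≈ [8.0000, 64.0000])

|AB| ∈ [5, 28]
|BC| ∈ {36}
|AC| ∈ [8, 64]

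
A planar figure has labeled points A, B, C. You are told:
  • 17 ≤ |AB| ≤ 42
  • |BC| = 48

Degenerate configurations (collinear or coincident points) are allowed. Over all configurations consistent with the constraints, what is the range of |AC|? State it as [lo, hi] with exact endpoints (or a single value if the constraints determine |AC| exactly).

|AC| ∈ [6, 90]  (≈ [6.0000, 90.0000])

|AB| ∈ [17, 42]
|BC| ∈ {48}
|AC| ∈ [6, 90]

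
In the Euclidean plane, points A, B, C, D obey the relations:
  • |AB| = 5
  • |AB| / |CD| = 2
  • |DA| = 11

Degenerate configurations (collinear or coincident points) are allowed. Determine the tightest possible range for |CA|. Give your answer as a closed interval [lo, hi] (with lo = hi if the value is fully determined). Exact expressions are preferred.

|CA| ∈ [17/2, 27/2]  (≈ [8.5000, 13.5000])

|AB| ∈ {5}
|AD| ∈ {11}
|CD| ∈ {5/2}
|BD| ∈ [6, 16]
|AC| ∈ [17/2, 27/2]
|BC| ∈ [7/2, 37/2]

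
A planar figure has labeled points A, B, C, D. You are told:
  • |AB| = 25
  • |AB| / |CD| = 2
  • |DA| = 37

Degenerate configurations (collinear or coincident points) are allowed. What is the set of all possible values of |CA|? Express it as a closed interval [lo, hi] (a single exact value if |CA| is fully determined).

|CA| ∈ [49/2, 99/2]  (≈ [24.5000, 49.5000])

|AB| ∈ {25}
|AD| ∈ {37}
|CD| ∈ {25/2}
|BD| ∈ [12, 62]
|AC| ∈ [49/2, 99/2]
|BC| ∈ [0, 149/2]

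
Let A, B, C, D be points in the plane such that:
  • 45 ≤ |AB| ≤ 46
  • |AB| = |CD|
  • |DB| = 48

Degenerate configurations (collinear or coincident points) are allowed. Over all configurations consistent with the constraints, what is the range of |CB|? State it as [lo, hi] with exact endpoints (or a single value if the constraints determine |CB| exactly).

|CB| ∈ [2, 94]  (≈ [2.0000, 94.0000])

|AB| ∈ [45, 46]
|BD| ∈ {48}
|CD| ∈ [45, 46]
|AD| ∈ [2, 94]
|BC| ∈ [2, 94]
|AC| ∈ [0, 140]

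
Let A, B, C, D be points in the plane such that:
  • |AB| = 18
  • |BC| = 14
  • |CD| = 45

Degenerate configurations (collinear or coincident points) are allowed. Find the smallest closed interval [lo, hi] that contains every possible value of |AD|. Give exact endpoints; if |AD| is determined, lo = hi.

|AD| ∈ [13, 77]  (≈ [13.0000, 77.0000])

|AB| ∈ {18}
|BC| ∈ {14}
|CD| ∈ {45}
|AC| ∈ [4, 32]
|BD| ∈ [31, 59]
|AD| ∈ [13, 77]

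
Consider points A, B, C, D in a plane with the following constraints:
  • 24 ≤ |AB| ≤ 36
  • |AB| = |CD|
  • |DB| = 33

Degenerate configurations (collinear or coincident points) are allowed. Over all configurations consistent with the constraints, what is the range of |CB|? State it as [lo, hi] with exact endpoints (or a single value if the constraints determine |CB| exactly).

|CB| ∈ [0, 69]  (≈ [0.0000, 69.0000])

|AB| ∈ [24, 36]
|BD| ∈ {33}
|CD| ∈ [24, 36]
|AD| ∈ [0, 69]
|BC| ∈ [0, 69]
|AC| ∈ [0, 105]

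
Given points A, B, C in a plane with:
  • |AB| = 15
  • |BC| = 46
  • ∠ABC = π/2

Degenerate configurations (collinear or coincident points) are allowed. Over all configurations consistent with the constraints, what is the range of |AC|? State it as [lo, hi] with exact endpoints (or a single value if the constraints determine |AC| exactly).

|AC| = √(2341)  (≈ 48.3839)

|AB| ∈ {15}
|BC| ∈ {46}
|AC| ∈ {√(2341)}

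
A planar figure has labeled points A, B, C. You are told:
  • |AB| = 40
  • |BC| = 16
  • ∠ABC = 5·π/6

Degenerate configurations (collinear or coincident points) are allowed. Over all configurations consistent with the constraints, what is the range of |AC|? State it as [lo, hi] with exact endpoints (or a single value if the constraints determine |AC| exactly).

|AC| = 8·√(10·√(3) + 29)  (≈ 54.4473)

|AB| ∈ {40}
|BC| ∈ {16}
|AC| ∈ {8·√(10·√(3) + 29)}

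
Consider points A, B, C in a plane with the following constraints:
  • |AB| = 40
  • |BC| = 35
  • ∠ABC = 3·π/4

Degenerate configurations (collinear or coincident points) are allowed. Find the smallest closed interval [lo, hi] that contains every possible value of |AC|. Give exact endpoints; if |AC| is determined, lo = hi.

|AB| ∈ {40}
|BC| ∈ {35}
|AC| ∈ {5·√(56·√(2) + 113)}

|AC| = 5·√(56·√(2) + 113)  (≈ 69.3174)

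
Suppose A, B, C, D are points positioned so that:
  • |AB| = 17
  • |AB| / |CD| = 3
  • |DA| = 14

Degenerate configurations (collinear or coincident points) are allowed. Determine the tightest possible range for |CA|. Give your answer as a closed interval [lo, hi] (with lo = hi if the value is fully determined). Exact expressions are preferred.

|CA| ∈ [25/3, 59/3]  (≈ [8.3333, 19.6667])

|AB| ∈ {17}
|AD| ∈ {14}
|CD| ∈ {17/3}
|BD| ∈ [3, 31]
|AC| ∈ [25/3, 59/3]
|BC| ∈ [0, 110/3]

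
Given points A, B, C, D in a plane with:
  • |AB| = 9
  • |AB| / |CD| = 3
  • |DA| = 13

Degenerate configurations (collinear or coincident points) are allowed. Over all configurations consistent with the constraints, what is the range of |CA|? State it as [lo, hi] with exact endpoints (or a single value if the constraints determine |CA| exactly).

|CA| ∈ [10, 16]  (≈ [10.0000, 16.0000])

|AB| ∈ {9}
|AD| ∈ {13}
|CD| ∈ {3}
|BD| ∈ [4, 22]
|AC| ∈ [10, 16]
|BC| ∈ [1, 25]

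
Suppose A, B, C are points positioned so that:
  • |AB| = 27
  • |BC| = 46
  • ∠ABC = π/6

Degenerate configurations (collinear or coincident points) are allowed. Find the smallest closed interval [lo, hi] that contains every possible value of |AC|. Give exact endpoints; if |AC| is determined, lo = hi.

|AC| = √(2845 - 1242·√(3))  (≈ 26.3399)

|AB| ∈ {27}
|BC| ∈ {46}
|AC| ∈ {√(2845 - 1242·√(3))}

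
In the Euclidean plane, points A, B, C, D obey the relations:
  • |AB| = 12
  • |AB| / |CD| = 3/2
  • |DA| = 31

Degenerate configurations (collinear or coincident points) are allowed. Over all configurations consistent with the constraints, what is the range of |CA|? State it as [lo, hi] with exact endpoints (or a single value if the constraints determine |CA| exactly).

|CA| ∈ [23, 39]  (≈ [23.0000, 39.0000])

|AB| ∈ {12}
|AD| ∈ {31}
|CD| ∈ {8}
|BD| ∈ [19, 43]
|AC| ∈ [23, 39]
|BC| ∈ [11, 51]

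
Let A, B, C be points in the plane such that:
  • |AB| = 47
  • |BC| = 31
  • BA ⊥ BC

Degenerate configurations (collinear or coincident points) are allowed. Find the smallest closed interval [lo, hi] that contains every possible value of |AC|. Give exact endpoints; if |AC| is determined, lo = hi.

|AB| ∈ {47}
|BC| ∈ {31}
|AC| ∈ {√(3170)}

|AC| = √(3170)  (≈ 56.3028)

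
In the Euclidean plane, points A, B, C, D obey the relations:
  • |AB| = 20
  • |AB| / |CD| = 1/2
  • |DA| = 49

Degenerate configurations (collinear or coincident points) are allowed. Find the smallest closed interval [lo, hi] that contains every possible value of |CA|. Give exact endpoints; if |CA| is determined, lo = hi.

|CA| ∈ [9, 89]  (≈ [9.0000, 89.0000])

|AB| ∈ {20}
|AD| ∈ {49}
|CD| ∈ {40}
|BD| ∈ [29, 69]
|AC| ∈ [9, 89]
|BC| ∈ [0, 109]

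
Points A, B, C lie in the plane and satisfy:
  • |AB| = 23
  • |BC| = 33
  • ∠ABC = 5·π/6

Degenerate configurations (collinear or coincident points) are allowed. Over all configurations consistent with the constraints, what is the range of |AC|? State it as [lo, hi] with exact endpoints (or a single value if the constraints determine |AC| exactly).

|AB| ∈ {23}
|BC| ∈ {33}
|AC| ∈ {√(759·√(3) + 1618)}

|AC| = √(759·√(3) + 1618)  (≈ 54.1537)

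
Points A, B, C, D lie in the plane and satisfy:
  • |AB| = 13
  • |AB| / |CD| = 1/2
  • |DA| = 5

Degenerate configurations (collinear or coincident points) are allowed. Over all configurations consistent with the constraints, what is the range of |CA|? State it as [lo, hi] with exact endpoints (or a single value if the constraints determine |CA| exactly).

|AB| ∈ {13}
|AD| ∈ {5}
|CD| ∈ {26}
|BD| ∈ [8, 18]
|AC| ∈ [21, 31]
|BC| ∈ [8, 44]

|CA| ∈ [21, 31]  (≈ [21.0000, 31.0000])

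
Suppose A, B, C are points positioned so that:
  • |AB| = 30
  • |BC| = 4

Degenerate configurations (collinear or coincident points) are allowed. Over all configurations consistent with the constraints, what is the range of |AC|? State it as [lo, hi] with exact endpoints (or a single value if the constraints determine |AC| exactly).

|AC| ∈ [26, 34]  (≈ [26.0000, 34.0000])

|AB| ∈ {30}
|BC| ∈ {4}
|AC| ∈ [26, 34]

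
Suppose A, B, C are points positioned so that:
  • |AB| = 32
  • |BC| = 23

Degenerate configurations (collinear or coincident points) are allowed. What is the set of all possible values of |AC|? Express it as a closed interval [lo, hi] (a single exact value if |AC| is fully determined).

|AB| ∈ {32}
|BC| ∈ {23}
|AC| ∈ [9, 55]

|AC| ∈ [9, 55]  (≈ [9.0000, 55.0000])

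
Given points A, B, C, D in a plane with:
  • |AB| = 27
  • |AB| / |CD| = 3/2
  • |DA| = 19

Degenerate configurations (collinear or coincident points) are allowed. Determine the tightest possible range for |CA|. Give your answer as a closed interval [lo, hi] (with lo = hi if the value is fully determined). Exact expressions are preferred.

|CA| ∈ [1, 37]  (≈ [1.0000, 37.0000])

|AB| ∈ {27}
|AD| ∈ {19}
|CD| ∈ {18}
|BD| ∈ [8, 46]
|AC| ∈ [1, 37]
|BC| ∈ [0, 64]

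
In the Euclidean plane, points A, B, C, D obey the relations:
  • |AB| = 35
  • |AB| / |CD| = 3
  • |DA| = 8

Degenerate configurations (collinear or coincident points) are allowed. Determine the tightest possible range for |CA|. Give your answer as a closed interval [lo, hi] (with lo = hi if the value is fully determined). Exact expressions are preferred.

|CA| ∈ [11/3, 59/3]  (≈ [3.6667, 19.6667])

|AB| ∈ {35}
|AD| ∈ {8}
|CD| ∈ {35/3}
|BD| ∈ [27, 43]
|AC| ∈ [11/3, 59/3]
|BC| ∈ [46/3, 164/3]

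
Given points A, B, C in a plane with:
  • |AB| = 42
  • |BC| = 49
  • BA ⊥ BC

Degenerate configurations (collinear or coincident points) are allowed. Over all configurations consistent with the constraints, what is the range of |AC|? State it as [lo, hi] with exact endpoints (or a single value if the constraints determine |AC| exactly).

|AC| = 7·√(85)  (≈ 64.5368)

|AB| ∈ {42}
|BC| ∈ {49}
|AC| ∈ {7·√(85)}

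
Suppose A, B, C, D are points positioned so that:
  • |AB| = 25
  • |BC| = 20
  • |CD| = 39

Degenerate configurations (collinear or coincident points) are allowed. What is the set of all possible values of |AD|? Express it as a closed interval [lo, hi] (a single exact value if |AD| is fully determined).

|AB| ∈ {25}
|BC| ∈ {20}
|CD| ∈ {39}
|AC| ∈ [5, 45]
|BD| ∈ [19, 59]
|AD| ∈ [0, 84]

|AD| ∈ [0, 84]  (≈ [0.0000, 84.0000])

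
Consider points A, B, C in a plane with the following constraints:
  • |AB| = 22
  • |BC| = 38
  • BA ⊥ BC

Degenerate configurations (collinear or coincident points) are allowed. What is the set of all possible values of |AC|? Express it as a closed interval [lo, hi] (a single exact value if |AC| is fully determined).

|AC| = 2·√(482)  (≈ 43.9090)

|AB| ∈ {22}
|BC| ∈ {38}
|AC| ∈ {2·√(482)}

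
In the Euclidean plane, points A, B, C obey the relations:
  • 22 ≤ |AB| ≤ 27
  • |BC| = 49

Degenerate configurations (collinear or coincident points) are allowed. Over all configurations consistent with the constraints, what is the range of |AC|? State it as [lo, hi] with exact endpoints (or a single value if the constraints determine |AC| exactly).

|AC| ∈ [22, 76]  (≈ [22.0000, 76.0000])

|AB| ∈ [22, 27]
|BC| ∈ {49}
|AC| ∈ [22, 76]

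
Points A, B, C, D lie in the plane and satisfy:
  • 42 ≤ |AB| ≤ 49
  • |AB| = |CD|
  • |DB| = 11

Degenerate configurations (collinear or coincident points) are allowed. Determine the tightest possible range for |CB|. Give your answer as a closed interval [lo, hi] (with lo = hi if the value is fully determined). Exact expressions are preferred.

|CB| ∈ [31, 60]  (≈ [31.0000, 60.0000])

|AB| ∈ [42, 49]
|BD| ∈ {11}
|CD| ∈ [42, 49]
|AD| ∈ [31, 60]
|BC| ∈ [31, 60]
|AC| ∈ [0, 109]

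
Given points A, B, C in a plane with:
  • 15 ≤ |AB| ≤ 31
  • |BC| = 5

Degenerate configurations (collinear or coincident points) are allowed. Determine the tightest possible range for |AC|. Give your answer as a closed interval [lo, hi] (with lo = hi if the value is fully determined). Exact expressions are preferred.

|AC| ∈ [10, 36]  (≈ [10.0000, 36.0000])

|AB| ∈ [15, 31]
|BC| ∈ {5}
|AC| ∈ [10, 36]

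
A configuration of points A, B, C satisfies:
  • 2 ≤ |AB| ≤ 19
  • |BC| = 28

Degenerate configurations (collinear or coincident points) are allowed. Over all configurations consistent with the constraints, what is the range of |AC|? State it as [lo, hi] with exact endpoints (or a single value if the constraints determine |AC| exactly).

|AB| ∈ [2, 19]
|BC| ∈ {28}
|AC| ∈ [9, 47]

|AC| ∈ [9, 47]  (≈ [9.0000, 47.0000])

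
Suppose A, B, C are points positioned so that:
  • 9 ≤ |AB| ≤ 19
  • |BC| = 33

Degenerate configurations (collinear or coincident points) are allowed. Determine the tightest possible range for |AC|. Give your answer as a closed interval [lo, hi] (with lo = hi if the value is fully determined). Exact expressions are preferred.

|AC| ∈ [14, 52]  (≈ [14.0000, 52.0000])

|AB| ∈ [9, 19]
|BC| ∈ {33}
|AC| ∈ [14, 52]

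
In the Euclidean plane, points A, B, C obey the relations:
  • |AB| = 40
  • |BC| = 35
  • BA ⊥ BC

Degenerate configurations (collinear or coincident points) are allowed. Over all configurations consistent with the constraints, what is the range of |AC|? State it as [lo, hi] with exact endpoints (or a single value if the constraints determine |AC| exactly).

|AC| = 5·√(113)  (≈ 53.1507)

|AB| ∈ {40}
|BC| ∈ {35}
|AC| ∈ {5·√(113)}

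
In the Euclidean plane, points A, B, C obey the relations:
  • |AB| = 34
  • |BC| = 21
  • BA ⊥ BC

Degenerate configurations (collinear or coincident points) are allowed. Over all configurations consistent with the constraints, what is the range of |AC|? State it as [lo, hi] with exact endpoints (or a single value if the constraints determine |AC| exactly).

|AB| ∈ {34}
|BC| ∈ {21}
|AC| ∈ {√(1597)}

|AC| = √(1597)  (≈ 39.9625)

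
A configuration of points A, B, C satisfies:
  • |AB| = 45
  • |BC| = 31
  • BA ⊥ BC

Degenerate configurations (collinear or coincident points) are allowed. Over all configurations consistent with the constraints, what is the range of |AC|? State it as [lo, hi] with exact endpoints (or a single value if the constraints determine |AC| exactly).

|AB| ∈ {45}
|BC| ∈ {31}
|AC| ∈ {√(2986)}

|AC| = √(2986)  (≈ 54.6443)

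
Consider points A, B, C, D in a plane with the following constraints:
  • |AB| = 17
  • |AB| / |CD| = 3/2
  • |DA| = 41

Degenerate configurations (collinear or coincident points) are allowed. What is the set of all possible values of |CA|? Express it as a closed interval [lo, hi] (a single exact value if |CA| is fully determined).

|CA| ∈ [89/3, 157/3]  (≈ [29.6667, 52.3333])

|AB| ∈ {17}
|AD| ∈ {41}
|CD| ∈ {34/3}
|BD| ∈ [24, 58]
|AC| ∈ [89/3, 157/3]
|BC| ∈ [38/3, 208/3]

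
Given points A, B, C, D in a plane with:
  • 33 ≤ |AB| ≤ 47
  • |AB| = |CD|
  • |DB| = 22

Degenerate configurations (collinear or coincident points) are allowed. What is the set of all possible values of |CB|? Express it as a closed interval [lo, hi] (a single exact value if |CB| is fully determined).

|AB| ∈ [33, 47]
|BD| ∈ {22}
|CD| ∈ [33, 47]
|AD| ∈ [11, 69]
|BC| ∈ [11, 69]
|AC| ∈ [0, 116]

|CB| ∈ [11, 69]  (≈ [11.0000, 69.0000])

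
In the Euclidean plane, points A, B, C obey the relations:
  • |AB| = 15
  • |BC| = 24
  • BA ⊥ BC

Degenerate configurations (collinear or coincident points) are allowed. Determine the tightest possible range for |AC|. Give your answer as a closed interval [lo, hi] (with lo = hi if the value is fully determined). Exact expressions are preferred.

|AC| = 3·√(89)  (≈ 28.3019)

|AB| ∈ {15}
|BC| ∈ {24}
|AC| ∈ {3·√(89)}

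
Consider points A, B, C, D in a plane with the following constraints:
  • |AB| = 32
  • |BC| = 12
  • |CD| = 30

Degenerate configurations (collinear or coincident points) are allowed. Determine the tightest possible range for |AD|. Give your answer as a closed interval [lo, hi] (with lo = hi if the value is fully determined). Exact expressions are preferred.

|AD| ∈ [0, 74]  (≈ [0.0000, 74.0000])

|AB| ∈ {32}
|BC| ∈ {12}
|CD| ∈ {30}
|AC| ∈ [20, 44]
|BD| ∈ [18, 42]
|AD| ∈ [0, 74]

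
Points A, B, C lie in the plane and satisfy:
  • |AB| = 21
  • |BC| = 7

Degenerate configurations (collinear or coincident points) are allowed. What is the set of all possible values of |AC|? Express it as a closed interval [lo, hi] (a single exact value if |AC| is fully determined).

|AC| ∈ [14, 28]  (≈ [14.0000, 28.0000])

|AB| ∈ {21}
|BC| ∈ {7}
|AC| ∈ [14, 28]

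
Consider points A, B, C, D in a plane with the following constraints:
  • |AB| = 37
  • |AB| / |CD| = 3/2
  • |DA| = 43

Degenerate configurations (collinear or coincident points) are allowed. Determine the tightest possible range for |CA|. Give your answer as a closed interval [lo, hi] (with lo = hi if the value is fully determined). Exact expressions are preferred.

|CA| ∈ [55/3, 203/3]  (≈ [18.3333, 67.6667])

|AB| ∈ {37}
|AD| ∈ {43}
|CD| ∈ {74/3}
|BD| ∈ [6, 80]
|AC| ∈ [55/3, 203/3]
|BC| ∈ [0, 314/3]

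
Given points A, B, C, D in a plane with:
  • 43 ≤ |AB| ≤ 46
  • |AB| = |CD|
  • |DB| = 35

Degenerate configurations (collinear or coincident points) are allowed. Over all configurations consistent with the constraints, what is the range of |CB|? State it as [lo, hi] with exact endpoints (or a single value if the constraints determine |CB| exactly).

|AB| ∈ [43, 46]
|BD| ∈ {35}
|CD| ∈ [43, 46]
|AD| ∈ [8, 81]
|BC| ∈ [8, 81]
|AC| ∈ [0, 127]

|CB| ∈ [8, 81]  (≈ [8.0000, 81.0000])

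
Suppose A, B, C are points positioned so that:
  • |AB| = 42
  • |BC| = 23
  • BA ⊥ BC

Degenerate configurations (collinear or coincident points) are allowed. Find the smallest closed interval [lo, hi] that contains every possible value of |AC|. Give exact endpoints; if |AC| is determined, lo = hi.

|AC| = √(2293)  (≈ 47.8853)

|AB| ∈ {42}
|BC| ∈ {23}
|AC| ∈ {√(2293)}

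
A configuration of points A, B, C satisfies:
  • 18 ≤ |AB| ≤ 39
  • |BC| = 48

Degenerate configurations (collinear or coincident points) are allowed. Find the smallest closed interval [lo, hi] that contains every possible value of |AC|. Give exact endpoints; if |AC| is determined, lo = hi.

|AB| ∈ [18, 39]
|BC| ∈ {48}
|AC| ∈ [9, 87]

|AC| ∈ [9, 87]  (≈ [9.0000, 87.0000])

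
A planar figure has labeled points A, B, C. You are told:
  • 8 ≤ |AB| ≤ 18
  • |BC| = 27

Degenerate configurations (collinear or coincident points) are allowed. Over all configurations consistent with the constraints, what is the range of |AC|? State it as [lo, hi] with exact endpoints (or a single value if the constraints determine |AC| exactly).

|AB| ∈ [8, 18]
|BC| ∈ {27}
|AC| ∈ [9, 45]

|AC| ∈ [9, 45]  (≈ [9.0000, 45.0000])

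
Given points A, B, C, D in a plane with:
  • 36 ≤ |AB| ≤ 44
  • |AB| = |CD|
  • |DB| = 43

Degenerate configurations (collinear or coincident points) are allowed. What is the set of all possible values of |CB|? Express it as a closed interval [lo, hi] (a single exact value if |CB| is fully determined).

|CB| ∈ [0, 87]  (≈ [0.0000, 87.0000])

|AB| ∈ [36, 44]
|BD| ∈ {43}
|CD| ∈ [36, 44]
|AD| ∈ [0, 87]
|BC| ∈ [0, 87]
|AC| ∈ [0, 131]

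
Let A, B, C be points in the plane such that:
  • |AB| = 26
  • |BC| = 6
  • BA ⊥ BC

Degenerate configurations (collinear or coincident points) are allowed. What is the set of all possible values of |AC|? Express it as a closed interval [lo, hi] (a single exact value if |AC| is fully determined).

|AB| ∈ {26}
|BC| ∈ {6}
|AC| ∈ {2·√(178)}

|AC| = 2·√(178)  (≈ 26.6833)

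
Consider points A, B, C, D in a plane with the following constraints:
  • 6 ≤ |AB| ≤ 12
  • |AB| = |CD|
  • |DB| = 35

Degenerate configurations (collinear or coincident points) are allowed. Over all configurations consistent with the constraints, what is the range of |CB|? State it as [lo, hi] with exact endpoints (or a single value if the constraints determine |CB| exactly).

|CB| ∈ [23, 47]  (≈ [23.0000, 47.0000])

|AB| ∈ [6, 12]
|BD| ∈ {35}
|CD| ∈ [6, 12]
|AD| ∈ [23, 47]
|BC| ∈ [23, 47]
|AC| ∈ [11, 59]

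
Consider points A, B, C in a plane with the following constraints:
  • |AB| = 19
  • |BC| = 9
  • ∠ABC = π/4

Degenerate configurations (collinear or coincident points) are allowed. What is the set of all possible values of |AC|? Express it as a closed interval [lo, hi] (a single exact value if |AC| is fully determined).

|AB| ∈ {19}
|BC| ∈ {9}
|AC| ∈ {√(442 - 171·√(2))}

|AC| = √(442 - 171·√(2))  (≈ 14.1481)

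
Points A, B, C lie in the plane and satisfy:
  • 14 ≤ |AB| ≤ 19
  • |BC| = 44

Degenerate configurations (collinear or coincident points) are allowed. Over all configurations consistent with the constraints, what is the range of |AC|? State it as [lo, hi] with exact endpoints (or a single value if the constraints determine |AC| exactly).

|AB| ∈ [14, 19]
|BC| ∈ {44}
|AC| ∈ [25, 63]

|AC| ∈ [25, 63]  (≈ [25.0000, 63.0000])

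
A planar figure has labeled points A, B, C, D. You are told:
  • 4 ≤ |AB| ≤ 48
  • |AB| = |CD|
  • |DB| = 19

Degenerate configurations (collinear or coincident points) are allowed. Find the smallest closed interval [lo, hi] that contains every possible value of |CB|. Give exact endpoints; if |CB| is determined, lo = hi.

|AB| ∈ [4, 48]
|BD| ∈ {19}
|CD| ∈ [4, 48]
|AD| ∈ [0, 67]
|BC| ∈ [0, 67]
|AC| ∈ [0, 115]

|CB| ∈ [0, 67]  (≈ [0.0000, 67.0000])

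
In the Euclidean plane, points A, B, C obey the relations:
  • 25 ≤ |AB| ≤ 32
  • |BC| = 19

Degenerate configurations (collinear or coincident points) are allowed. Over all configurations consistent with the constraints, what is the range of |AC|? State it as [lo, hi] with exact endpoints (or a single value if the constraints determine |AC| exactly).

|AC| ∈ [6, 51]  (≈ [6.0000, 51.0000])

|AB| ∈ [25, 32]
|BC| ∈ {19}
|AC| ∈ [6, 51]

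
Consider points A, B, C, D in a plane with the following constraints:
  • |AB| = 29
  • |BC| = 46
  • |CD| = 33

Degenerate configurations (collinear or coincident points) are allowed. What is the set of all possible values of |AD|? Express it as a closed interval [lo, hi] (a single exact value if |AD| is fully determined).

|AD| ∈ [0, 108]  (≈ [0.0000, 108.0000])

|AB| ∈ {29}
|BC| ∈ {46}
|CD| ∈ {33}
|AC| ∈ [17, 75]
|BD| ∈ [13, 79]
|AD| ∈ [0, 108]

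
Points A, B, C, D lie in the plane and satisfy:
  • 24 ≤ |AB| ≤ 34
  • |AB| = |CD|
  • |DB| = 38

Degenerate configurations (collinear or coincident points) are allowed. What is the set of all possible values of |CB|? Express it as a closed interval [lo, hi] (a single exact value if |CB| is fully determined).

|CB| ∈ [4, 72]  (≈ [4.0000, 72.0000])

|AB| ∈ [24, 34]
|BD| ∈ {38}
|CD| ∈ [24, 34]
|AD| ∈ [4, 72]
|BC| ∈ [4, 72]
|AC| ∈ [0, 106]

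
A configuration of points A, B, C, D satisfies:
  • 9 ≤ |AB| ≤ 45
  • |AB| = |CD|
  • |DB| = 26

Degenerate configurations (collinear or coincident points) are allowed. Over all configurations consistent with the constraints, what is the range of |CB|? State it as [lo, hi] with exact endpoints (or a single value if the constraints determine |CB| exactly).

|AB| ∈ [9, 45]
|BD| ∈ {26}
|CD| ∈ [9, 45]
|AD| ∈ [0, 71]
|BC| ∈ [0, 71]
|AC| ∈ [0, 116]

|CB| ∈ [0, 71]  (≈ [0.0000, 71.0000])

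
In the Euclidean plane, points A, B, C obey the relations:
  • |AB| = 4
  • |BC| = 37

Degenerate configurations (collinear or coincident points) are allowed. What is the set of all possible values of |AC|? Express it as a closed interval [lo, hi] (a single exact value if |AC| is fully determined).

|AB| ∈ {4}
|BC| ∈ {37}
|AC| ∈ [33, 41]

|AC| ∈ [33, 41]  (≈ [33.0000, 41.0000])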